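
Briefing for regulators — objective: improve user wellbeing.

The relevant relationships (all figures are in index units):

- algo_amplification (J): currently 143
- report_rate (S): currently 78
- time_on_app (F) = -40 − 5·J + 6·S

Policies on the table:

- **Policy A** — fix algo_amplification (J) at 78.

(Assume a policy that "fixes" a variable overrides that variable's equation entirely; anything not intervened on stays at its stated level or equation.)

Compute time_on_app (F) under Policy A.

38

Policy A (J := 78):
  J = 78
  S = 78
  F = -40 − 5·78 + 6·78 = 38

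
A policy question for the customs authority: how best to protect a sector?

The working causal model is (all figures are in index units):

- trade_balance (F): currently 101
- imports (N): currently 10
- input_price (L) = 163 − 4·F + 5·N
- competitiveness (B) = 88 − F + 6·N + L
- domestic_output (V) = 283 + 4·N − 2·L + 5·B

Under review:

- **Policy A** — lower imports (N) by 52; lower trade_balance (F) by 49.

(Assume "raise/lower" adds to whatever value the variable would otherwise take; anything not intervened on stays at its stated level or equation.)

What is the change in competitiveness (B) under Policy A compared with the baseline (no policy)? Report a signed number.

Baseline:
  F = 101
  N = 10
  L = 163 − 4·101 + 5·10 = -191
  B = 88 − 101 + 6·10 + (-191) = -144
Policy A (N − 52, F − 49):
  F = 101 − 49 = 52
  N = 10 − 52 = -42
  L = 163 − 4·52 + 5·(-42) = -255
  B = 88 − 52 + 6·(-42) + (-255) = -471
Change in B: -471 − (-144) = -327

-327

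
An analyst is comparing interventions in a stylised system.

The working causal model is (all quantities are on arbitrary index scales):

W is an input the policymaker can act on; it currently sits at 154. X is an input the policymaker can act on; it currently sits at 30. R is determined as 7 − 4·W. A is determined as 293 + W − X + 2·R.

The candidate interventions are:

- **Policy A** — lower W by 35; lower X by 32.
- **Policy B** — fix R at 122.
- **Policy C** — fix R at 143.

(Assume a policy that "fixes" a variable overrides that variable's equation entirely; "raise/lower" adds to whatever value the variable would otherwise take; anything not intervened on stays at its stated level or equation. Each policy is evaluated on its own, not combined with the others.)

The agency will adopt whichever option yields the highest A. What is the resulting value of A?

Policy A (W − 35, X − 32):
  W = 154 − 35 = 119
  X = 30 − 32 = -2
  R = 7 − 4·119 = -469
  A = 293 + 119 − (-2) + 2·(-469) = -524
Policy B (R := 122):
  W = 154
  X = 30
  R = 122
  A = 293 + 154 − 30 + 2·122 = 661
Policy C (R := 143):
  W = 154
  X = 30
  R = 143
  A = 293 + 154 − 30 + 2·143 = 703
Comparing — Policy A: A=-524, Policy B: A=661, Policy C: A=703. Highest is 703 (Policy C).

703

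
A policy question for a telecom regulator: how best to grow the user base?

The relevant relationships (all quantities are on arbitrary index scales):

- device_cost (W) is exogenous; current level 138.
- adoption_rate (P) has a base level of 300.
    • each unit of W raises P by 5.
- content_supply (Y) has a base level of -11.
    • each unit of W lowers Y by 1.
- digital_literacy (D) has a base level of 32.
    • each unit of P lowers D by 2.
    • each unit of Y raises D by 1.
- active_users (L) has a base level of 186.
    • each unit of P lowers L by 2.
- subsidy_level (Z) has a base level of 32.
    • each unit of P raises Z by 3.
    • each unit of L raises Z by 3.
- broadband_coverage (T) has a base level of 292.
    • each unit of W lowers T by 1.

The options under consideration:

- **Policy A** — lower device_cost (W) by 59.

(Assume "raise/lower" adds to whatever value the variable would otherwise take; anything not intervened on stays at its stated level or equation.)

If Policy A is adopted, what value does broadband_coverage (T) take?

213

Policy A (W − 59):
  W = 138 − 59 = 79
  T = 292 − 79 = 213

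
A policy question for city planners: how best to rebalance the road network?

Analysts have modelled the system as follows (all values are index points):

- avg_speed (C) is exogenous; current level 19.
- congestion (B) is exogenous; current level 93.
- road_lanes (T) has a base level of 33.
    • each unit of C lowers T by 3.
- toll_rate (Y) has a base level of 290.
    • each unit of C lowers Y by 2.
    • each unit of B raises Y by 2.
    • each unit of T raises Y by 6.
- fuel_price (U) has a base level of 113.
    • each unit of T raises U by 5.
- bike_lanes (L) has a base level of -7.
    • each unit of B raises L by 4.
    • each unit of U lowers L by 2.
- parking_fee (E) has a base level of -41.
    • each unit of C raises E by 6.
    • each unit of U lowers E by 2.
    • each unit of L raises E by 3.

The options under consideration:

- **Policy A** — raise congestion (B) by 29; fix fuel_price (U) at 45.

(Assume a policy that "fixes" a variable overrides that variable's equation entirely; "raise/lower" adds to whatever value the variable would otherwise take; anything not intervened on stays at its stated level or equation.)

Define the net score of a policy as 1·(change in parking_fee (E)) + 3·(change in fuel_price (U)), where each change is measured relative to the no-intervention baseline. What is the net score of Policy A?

88

Baseline:
  C = 19
  B = 93
  T = 33 − 3·19 = -24
  U = 113 + 5·(-24) = -7
  L = -7 + 4·93 − 2·(-7) = 379
  E = -41 + 6·19 − 2·(-7) + 3·379 = 1224
Policy A (B + 29, U := 45):
  C = 19
  B = 93 + 29 = 122
  T = 33 − 3·19 = -24
  U = 45
  L = -7 + 4·122 − 2·45 = 391
  E = -41 + 6·19 − 2·45 + 3·391 = 1156
ΔE = 1156 − 1224 = -68; ΔU = 45 − (-7) = 52
Score = 1·(-68) + 3·52 = 88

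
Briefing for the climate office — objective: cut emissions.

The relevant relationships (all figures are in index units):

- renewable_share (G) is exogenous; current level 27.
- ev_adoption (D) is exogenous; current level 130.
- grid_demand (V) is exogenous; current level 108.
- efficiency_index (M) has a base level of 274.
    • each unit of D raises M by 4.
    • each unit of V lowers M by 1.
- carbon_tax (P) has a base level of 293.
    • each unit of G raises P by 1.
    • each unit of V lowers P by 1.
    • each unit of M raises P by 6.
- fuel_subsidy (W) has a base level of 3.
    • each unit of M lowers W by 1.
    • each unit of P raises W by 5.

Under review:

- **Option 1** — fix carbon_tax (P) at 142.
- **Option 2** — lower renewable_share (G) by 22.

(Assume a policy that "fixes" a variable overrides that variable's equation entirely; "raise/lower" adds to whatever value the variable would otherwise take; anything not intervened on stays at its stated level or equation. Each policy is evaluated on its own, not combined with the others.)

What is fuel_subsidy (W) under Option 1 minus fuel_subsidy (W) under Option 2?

-20820

Option 1 (P := 142):
  G = 27
  D = 130
  V = 108
  M = 274 + 4·130 − 108 = 686
  P = 142
  W = 3 − 686 + 5·142 = 27
Option 2 (G − 22):
  G = 27 − 22 = 5
  D = 130
  V = 108
  M = 274 + 4·130 − 108 = 686
  P = 293 + 5 − 108 + 6·686 = 4306
  W = 3 − 686 + 5·4306 = 20847
W: 27 − 20847 = -20820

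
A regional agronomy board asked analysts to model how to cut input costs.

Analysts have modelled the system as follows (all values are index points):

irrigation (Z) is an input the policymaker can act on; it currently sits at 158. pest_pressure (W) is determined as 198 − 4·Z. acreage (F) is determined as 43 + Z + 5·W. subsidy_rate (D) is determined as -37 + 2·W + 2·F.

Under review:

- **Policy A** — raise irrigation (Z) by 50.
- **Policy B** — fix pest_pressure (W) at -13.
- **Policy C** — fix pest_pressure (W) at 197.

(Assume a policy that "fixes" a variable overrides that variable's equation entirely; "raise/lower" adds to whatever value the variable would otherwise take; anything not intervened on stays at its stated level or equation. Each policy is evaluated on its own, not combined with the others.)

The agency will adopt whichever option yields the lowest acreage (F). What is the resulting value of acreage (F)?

Policy A (Z + 50):
  Z = 158 + 50 = 208
  W = 198 − 4·208 = -634
  F = 43 + 208 + 5·(-634) = -2919
Policy B (W := -13):
  Z = 158
  W = -13
  F = 43 + 158 + 5·(-13) = 136
Policy C (W := 197):
  Z = 158
  W = 197
  F = 43 + 158 + 5·197 = 1186
Comparing — Policy A: F=-2919, Policy B: F=136, Policy C: F=1186. Lowest is -2919 (Policy A).

-2919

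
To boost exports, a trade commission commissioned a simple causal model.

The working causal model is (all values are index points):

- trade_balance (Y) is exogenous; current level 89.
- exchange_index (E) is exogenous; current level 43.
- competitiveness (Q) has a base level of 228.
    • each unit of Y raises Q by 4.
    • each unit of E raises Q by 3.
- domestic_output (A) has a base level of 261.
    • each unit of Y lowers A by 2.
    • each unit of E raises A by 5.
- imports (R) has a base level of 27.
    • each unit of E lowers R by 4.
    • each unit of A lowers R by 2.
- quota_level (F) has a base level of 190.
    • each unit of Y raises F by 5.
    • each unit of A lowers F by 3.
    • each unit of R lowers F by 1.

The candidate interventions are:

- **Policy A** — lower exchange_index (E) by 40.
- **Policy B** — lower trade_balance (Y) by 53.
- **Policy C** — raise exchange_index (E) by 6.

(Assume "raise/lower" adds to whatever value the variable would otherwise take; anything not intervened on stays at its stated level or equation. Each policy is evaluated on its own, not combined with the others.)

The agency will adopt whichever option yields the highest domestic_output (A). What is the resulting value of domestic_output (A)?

404

Policy A (E − 40):
  Y = 89
  E = 43 − 40 = 3
  A = 261 − 2·89 + 5·3 = 98
Policy B (Y − 53):
  Y = 89 − 53 = 36
  E = 43
  A = 261 − 2·36 + 5·43 = 404
Policy C (E + 6):
  Y = 89
  E = 43 + 6 = 49
  A = 261 − 2·89 + 5·49 = 328
Comparing — Policy A: A=98, Policy B: A=404, Policy C: A=328. Highest is 404 (Policy B).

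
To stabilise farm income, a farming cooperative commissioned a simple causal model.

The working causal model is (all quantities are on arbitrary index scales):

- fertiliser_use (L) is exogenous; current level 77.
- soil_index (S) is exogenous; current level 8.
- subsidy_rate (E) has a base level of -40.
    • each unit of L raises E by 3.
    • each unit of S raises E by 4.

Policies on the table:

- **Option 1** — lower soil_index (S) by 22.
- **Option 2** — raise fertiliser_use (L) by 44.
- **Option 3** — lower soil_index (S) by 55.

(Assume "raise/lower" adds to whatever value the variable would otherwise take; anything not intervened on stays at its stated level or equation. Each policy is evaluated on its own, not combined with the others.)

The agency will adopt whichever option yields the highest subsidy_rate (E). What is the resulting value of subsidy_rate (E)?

Option 1 (S − 22):
  L = 77
  S = 8 − 22 = -14
  E = -40 + 3·77 + 4·(-14) = 135
Option 2 (L + 44):
  L = 77 + 44 = 121
  S = 8
  E = -40 + 3·121 + 4·8 = 355
Option 3 (S − 55):
  L = 77
  S = 8 − 55 = -47
  E = -40 + 3·77 + 4·(-47) = 3
Comparing — Option 1: E=135, Option 2: E=355, Option 3: E=3. Highest is 355 (Option 2).

355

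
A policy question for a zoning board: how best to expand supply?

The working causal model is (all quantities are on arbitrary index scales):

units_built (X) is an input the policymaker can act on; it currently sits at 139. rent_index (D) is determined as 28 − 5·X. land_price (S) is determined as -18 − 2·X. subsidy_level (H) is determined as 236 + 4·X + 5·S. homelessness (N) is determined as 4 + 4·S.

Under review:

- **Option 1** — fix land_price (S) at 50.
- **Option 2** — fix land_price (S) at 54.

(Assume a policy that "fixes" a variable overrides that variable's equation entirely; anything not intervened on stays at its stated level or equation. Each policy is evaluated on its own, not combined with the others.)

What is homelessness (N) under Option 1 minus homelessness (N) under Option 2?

Option 1 (S := 50):
  X = 139
  S = 50
  N = 4 + 4·50 = 204
Option 2 (S := 54):
  X = 139
  S = 54
  N = 4 + 4·54 = 220
N: 204 − 220 = -16

-16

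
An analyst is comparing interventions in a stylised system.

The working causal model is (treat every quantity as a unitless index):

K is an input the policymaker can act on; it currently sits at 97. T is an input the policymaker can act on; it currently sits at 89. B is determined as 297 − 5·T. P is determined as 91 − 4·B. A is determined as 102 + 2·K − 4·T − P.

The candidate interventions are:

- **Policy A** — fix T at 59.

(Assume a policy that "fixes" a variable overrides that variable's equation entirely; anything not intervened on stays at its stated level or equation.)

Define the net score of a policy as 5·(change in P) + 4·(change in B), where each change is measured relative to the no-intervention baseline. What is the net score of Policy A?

Baseline:
  T = 89
  B = 297 − 5·89 = -148
  P = 91 − 4·(-148) = 683
Policy A (T := 59):
  T = 59
  B = 297 − 5·59 = 2
  P = 91 − 4·2 = 83
ΔP = 83 − 683 = -600; ΔB = 2 − (-148) = 150
Score = 5·(-600) + 4·150 = -2400

-2400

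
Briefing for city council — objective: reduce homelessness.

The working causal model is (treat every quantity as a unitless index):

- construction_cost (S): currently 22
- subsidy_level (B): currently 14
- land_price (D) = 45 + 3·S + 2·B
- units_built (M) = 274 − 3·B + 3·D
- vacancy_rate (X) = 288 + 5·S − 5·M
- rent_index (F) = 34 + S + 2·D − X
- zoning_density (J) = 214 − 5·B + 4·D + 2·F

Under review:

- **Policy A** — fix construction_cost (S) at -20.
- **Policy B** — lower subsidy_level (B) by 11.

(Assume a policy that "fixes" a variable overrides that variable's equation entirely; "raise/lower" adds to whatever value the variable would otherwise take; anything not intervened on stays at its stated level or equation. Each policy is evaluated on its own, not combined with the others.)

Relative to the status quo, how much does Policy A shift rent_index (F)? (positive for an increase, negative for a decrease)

-1974

Baseline:
  S = 22
  B = 14
  D = 45 + 3·22 + 2·14 = 139
  M = 274 − 3·14 + 3·139 = 649
  X = 288 + 5·22 − 5·649 = -2847
  F = 34 + 22 + 2·139 − (-2847) = 3181
Policy A (S := -20):
  S = -20
  B = 14
  D = 45 + 3·(-20) + 2·14 = 13
  M = 274 − 3·14 + 3·13 = 271
  X = 288 + 5·(-20) − 5·271 = -1167
  F = 34 + (-20) + 2·13 − (-1167) = 1207
Change in F: 1207 − 3181 = -1974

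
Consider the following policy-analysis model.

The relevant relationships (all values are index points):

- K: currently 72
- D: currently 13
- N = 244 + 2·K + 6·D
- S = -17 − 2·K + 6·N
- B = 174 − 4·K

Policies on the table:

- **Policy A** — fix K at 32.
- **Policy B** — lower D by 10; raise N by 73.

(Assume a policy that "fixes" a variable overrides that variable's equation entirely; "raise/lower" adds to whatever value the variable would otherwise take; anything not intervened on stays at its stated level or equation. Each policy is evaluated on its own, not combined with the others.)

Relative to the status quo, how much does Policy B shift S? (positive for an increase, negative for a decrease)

Baseline:
  K = 72
  D = 13
  N = 244 + 2·72 + 6·13 = 466
  S = -17 − 2·72 + 6·466 = 2635
Policy B (D − 10, N + 73):
  K = 72
  D = 13 − 10 = 3
  N = 244 + 2·72 + 6·3 (+73 from intervention) = 479
  S = -17 − 2·72 + 6·479 = 2713
Change in S: 2713 − 2635 = 78

78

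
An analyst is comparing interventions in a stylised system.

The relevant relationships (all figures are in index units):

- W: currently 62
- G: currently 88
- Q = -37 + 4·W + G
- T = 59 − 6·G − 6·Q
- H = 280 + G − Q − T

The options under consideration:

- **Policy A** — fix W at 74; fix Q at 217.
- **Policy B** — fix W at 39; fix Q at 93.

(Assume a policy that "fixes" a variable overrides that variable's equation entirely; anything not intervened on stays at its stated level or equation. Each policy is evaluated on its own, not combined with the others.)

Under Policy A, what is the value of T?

-1771

Policy A (W := 74, Q := 217):
  W = 74
  G = 88
  Q = 217
  T = 59 − 6·88 − 6·217 = -1771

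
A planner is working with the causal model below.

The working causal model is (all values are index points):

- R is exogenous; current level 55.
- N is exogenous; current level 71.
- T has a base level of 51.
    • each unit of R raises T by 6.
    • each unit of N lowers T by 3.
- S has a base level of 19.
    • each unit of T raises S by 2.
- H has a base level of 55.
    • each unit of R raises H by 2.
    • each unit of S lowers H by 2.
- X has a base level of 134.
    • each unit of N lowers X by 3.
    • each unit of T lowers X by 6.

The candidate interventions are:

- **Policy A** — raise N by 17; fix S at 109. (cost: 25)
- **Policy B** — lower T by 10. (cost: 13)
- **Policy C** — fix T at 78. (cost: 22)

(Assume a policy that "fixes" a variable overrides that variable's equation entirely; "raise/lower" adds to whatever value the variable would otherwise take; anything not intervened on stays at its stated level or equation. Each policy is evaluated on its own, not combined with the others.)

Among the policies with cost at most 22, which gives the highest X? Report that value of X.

Policy B (T − 10):
  R = 55
  N = 71
  T = 51 + 6·55 − 3·71 (−10 from intervention) = 158
  X = 134 − 3·71 − 6·158 = -1027
Policy C (T := 78):
  R = 55
  N = 71
  T = 78
  X = 134 − 3·71 − 6·78 = -547
Comparing — Policy B: X=-1027, Policy C: X=-547. Highest is -547 (Policy C).

-547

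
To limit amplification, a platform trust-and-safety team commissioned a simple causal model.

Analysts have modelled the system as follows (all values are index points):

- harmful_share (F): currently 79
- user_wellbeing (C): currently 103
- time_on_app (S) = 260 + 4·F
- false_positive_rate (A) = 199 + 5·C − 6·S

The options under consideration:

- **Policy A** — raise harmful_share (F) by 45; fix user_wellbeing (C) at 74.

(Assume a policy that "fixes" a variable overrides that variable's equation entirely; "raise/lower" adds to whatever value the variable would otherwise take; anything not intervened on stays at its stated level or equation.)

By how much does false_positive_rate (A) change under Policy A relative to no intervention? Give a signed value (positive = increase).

-1225

Baseline:
  F = 79
  C = 103
  S = 260 + 4·79 = 576
  A = 199 + 5·103 − 6·576 = -2742
Policy A (F + 45, C := 74):
  F = 79 + 45 = 124
  C = 74
  S = 260 + 4·124 = 756
  A = 199 + 5·74 − 6·756 = -3967
Change in A: -3967 − (-2742) = -1225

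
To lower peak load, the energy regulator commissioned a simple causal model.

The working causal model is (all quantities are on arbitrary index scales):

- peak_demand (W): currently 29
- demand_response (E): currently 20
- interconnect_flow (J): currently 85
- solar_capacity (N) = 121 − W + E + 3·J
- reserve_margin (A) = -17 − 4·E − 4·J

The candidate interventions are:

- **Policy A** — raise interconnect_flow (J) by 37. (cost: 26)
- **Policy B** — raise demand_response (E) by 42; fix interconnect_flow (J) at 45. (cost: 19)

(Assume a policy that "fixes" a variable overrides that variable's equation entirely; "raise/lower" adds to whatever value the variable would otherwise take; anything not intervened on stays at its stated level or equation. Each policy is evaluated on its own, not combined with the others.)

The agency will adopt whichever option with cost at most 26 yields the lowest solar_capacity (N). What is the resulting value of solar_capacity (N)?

Policy A (J + 37):
  W = 29
  E = 20
  J = 85 + 37 = 122
  N = 121 − 29 + 20 + 3·122 = 478
Policy B (E + 42, J := 45):
  W = 29
  E = 20 + 42 = 62
  J = 45
  N = 121 − 29 + 62 + 3·45 = 289
Comparing — Policy A: N=478, Policy B: N=289. Lowest is 289 (Policy B).

289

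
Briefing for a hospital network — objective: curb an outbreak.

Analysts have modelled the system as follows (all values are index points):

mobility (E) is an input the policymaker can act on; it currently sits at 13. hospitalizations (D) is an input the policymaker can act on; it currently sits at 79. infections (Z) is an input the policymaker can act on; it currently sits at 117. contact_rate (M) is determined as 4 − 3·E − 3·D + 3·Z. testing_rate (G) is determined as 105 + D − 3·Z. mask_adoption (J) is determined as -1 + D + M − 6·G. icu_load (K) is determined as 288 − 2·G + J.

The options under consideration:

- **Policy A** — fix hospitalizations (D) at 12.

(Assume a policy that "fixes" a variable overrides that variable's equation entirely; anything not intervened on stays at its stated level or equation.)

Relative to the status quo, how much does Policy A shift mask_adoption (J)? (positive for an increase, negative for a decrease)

Baseline:
  E = 13
  D = 79
  Z = 117
  M = 4 − 3·13 − 3·79 + 3·117 = 79
  G = 105 + 79 − 3·117 = -167
  J = -1 + 79 + 79 − 6·(-167) = 1159
Policy A (D := 12):
  E = 13
  D = 12
  Z = 117
  M = 4 − 3·13 − 3·12 + 3·117 = 280
  G = 105 + 12 − 3·117 = -234
  J = -1 + 12 + 280 − 6·(-234) = 1695
Change in J: 1695 − 1159 = 536

536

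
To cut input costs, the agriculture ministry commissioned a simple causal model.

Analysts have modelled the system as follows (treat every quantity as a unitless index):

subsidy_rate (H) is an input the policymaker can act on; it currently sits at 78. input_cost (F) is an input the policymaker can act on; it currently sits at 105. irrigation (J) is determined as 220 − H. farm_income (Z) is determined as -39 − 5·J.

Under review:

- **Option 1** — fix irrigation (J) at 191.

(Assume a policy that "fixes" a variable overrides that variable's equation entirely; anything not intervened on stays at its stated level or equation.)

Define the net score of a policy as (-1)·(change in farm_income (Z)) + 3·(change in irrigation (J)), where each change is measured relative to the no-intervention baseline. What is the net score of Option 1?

Baseline:
  H = 78
  J = 220 − 78 = 142
  Z = -39 − 5·142 = -749
Option 1 (J := 191):
  H = 78
  J = 191
  Z = -39 − 5·191 = -994
ΔZ = -994 − (-749) = -245; ΔJ = 191 − 142 = 49
Score = (-1)·(-245) + 3·49 = 392

392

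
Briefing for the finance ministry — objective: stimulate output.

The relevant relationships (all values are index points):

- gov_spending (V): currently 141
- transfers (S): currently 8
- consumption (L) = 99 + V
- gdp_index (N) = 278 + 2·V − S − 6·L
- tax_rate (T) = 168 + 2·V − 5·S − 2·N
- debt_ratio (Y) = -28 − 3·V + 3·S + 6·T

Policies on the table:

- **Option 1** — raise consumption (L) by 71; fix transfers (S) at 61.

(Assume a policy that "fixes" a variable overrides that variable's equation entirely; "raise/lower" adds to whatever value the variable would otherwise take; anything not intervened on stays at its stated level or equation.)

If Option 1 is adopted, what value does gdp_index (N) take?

-1367

Option 1 (L + 71, S := 61):
  V = 141
  S = 61
  L = 99 + 141 (+71 from intervention) = 311
  N = 278 + 2·141 − 61 − 6·311 = -1367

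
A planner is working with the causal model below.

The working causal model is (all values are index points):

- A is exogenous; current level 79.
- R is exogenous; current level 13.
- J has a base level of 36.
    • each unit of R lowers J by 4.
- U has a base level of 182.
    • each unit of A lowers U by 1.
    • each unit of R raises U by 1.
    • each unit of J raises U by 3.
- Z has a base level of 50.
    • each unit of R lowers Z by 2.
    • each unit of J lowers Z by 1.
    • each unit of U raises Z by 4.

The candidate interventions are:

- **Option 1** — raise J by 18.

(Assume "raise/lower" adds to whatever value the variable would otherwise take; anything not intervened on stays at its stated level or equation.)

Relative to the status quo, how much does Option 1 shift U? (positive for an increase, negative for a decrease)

54

Baseline:
  A = 79
  R = 13
  J = 36 − 4·13 = -16
  U = 182 − 79 + 13 + 3·(-16) = 68
Option 1 (J + 18):
  A = 79
  R = 13
  J = 36 − 4·13 (+18 from intervention) = 2
  U = 182 − 79 + 13 + 3·2 = 122
Change in U: 122 − 68 = 54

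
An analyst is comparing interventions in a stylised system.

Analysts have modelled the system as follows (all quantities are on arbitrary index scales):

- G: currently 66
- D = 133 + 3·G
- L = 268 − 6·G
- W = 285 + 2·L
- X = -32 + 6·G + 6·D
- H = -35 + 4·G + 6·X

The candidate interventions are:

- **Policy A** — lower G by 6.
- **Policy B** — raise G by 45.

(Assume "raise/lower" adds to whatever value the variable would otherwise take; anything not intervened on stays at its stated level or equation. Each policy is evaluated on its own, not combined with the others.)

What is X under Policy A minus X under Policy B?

Policy A (G − 6):
  G = 66 − 6 = 60
  D = 133 + 3·60 = 313
  X = -32 + 6·60 + 6·313 = 2206
Policy B (G + 45):
  G = 66 + 45 = 111
  D = 133 + 3·111 = 466
  X = -32 + 6·111 + 6·466 = 3430
X: 2206 − 3430 = -1224

-1224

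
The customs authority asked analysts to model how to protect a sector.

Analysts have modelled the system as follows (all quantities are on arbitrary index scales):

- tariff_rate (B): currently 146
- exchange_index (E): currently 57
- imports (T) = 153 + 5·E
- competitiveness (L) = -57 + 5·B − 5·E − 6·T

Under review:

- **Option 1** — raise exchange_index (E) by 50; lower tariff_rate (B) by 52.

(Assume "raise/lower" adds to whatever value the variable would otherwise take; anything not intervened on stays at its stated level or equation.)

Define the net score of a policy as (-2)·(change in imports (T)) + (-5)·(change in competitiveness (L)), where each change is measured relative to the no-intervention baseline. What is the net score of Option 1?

Baseline:
  B = 146
  E = 57
  T = 153 + 5·57 = 438
  L = -57 + 5·146 − 5·57 − 6·438 = -2240
Option 1 (E + 50, B − 52):
  B = 146 − 52 = 94
  E = 57 + 50 = 107
  T = 153 + 5·107 = 688
  L = -57 + 5·94 − 5·107 − 6·688 = -4250
ΔT = 688 − 438 = 250; ΔL = -4250 − (-2240) = -2010
Score = (-2)·250 + (-5)·(-2010) = 9550

9550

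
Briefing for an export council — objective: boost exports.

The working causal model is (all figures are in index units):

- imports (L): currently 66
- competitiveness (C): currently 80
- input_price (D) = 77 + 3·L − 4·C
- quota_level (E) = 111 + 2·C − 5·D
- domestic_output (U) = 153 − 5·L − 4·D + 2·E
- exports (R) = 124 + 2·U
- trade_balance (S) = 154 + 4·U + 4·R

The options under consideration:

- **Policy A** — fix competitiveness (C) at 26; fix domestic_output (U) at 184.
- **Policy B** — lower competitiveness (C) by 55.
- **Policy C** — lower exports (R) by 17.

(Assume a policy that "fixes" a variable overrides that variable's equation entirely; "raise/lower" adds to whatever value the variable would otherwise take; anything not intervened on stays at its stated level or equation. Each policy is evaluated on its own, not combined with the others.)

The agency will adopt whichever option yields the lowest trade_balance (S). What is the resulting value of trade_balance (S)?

-27010

Policy A (C := 26, U := 184):
  L = 66
  C = 26
  D = 77 + 3·66 − 4·26 = 171
  E = 111 + 2·26 − 5·171 = -692
  U = 184
  R = 124 + 2·184 = 492
  S = 154 + 4·184 + 4·492 = 2858
Policy B (C − 55):
  L = 66
  C = 80 − 55 = 25
  D = 77 + 3·66 − 4·25 = 175
  E = 111 + 2·25 − 5·175 = -714
  U = 153 − 5·66 − 4·175 + 2·(-714) = -2305
  R = 124 + 2·(-2305) = -4486
  S = 154 + 4·(-2305) + 4·(-4486) = -27010
Policy C (R − 17):
  L = 66
  C = 80
  D = 77 + 3·66 − 4·80 = -45
  E = 111 + 2·80 − 5·(-45) = 496
  U = 153 − 5·66 − 4·(-45) + 2·496 = 995
  R = 124 + 2·995 (−17 from intervention) = 2097
  S = 154 + 4·995 + 4·2097 = 12522
Comparing — Policy A: S=2858, Policy B: S=-27010, Policy C: S=12522. Lowest is -27010 (Policy B).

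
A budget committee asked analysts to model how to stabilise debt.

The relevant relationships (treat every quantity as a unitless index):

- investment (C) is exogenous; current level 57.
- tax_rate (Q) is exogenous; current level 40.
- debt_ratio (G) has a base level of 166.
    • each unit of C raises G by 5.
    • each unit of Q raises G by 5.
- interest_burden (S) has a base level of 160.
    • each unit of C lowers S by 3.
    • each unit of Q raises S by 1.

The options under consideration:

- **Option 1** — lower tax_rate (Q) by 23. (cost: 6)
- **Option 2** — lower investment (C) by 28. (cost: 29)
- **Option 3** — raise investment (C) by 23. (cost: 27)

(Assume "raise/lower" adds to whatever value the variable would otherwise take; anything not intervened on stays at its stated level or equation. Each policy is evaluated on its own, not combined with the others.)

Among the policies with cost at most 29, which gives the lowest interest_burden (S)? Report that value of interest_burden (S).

Option 1 (Q − 23):
  C = 57
  Q = 40 − 23 = 17
  S = 160 − 3·57 + 17 = 6
Option 2 (C − 28):
  C = 57 − 28 = 29
  Q = 40
  S = 160 − 3·29 + 40 = 113
Option 3 (C + 23):
  C = 57 + 23 = 80
  Q = 40
  S = 160 − 3·80 + 40 = -40
Comparing — Option 1: S=6, Option 2: S=113, Option 3: S=-40. Lowest is -40 (Option 3).

-40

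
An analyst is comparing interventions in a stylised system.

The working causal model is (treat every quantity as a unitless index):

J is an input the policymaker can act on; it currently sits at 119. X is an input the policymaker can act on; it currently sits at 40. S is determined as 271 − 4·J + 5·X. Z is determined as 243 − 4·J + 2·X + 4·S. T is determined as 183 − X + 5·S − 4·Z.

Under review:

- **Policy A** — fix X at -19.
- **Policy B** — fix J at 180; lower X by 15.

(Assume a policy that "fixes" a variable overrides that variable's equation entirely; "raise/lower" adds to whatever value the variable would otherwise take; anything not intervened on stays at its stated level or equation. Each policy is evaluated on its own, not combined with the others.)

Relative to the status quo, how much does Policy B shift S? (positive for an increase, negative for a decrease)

Baseline:
  J = 119
  X = 40
  S = 271 − 4·119 + 5·40 = -5
Policy B (J := 180, X − 15):
  J = 180
  X = 40 − 15 = 25
  S = 271 − 4·180 + 5·25 = -324
Change in S: -324 − (-5) = -319

-319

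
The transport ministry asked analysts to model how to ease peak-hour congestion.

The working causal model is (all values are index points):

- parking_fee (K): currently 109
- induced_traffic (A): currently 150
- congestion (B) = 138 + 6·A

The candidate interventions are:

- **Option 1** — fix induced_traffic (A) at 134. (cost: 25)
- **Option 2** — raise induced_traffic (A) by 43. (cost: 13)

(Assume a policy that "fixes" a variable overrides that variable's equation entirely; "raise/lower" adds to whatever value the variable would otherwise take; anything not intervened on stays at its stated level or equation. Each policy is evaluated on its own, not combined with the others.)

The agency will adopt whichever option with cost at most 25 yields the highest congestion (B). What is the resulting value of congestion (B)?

Option 1 (A := 134):
  A = 134
  B = 138 + 6·134 = 942
Option 2 (A + 43):
  A = 150 + 43 = 193
  B = 138 + 6·193 = 1296
Comparing — Option 1: B=942, Option 2: B=1296. Highest is 1296 (Option 2).

1296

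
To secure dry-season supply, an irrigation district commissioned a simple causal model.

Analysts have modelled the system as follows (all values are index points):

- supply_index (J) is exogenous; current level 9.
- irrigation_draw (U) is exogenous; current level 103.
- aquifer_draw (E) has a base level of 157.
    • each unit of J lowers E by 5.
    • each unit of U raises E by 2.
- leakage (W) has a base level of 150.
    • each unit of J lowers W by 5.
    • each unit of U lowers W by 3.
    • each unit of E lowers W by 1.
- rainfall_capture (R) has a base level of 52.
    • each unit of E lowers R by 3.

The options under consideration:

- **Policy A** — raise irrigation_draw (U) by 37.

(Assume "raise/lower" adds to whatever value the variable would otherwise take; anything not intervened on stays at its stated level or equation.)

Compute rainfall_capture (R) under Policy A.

Policy A (U + 37):
  J = 9
  U = 103 + 37 = 140
  E = 157 − 5·9 + 2·140 = 392
  R = 52 − 3·392 = -1124

-1124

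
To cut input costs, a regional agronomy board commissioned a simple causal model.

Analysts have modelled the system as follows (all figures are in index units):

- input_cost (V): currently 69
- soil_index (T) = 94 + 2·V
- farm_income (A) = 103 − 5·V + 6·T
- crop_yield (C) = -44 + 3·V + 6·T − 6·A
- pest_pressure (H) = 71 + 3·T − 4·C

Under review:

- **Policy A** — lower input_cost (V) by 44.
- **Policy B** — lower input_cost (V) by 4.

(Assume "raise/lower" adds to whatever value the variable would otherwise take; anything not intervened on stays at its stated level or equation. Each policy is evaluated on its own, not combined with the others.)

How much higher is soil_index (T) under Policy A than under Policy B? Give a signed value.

Policy A (V − 44):
  V = 69 − 44 = 25
  T = 94 + 2·25 = 144
Policy B (V − 4):
  V = 69 − 4 = 65
  T = 94 + 2·65 = 224
T: 144 − 224 = -80

-80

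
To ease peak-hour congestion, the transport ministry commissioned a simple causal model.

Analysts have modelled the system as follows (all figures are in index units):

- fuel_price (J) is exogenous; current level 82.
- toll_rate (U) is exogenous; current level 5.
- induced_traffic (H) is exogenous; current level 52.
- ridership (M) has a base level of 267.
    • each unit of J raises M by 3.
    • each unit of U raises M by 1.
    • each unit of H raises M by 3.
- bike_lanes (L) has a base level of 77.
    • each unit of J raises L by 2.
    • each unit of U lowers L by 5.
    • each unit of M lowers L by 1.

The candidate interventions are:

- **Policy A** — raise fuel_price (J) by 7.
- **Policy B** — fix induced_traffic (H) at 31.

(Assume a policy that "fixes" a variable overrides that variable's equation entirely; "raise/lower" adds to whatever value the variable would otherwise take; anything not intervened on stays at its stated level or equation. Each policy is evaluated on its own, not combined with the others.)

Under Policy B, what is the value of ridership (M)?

611

Policy B (H := 31):
  J = 82
  U = 5
  H = 31
  M = 267 + 3·82 + 5 + 3·31 = 611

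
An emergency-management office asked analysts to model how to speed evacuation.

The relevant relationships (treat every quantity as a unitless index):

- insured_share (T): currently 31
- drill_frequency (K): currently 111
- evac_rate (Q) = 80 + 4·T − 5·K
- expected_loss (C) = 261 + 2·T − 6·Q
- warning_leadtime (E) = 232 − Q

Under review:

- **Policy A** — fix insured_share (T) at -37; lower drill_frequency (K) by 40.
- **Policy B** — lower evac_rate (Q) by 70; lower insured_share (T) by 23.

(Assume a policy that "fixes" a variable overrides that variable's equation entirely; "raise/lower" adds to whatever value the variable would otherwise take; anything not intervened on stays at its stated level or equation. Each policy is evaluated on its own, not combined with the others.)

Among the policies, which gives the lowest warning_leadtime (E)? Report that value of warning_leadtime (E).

Policy A (T := -37, K − 40):
  T = -37
  K = 111 − 40 = 71
  Q = 80 + 4·(-37) − 5·71 = -423
  E = 232 − (-423) = 655
Policy B (Q − 70, T − 23):
  T = 31 − 23 = 8
  K = 111
  Q = 80 + 4·8 − 5·111 (−70 from intervention) = -513
  E = 232 − (-513) = 745
Comparing — Policy A: E=655, Policy B: E=745. Lowest is 655 (Policy A).

655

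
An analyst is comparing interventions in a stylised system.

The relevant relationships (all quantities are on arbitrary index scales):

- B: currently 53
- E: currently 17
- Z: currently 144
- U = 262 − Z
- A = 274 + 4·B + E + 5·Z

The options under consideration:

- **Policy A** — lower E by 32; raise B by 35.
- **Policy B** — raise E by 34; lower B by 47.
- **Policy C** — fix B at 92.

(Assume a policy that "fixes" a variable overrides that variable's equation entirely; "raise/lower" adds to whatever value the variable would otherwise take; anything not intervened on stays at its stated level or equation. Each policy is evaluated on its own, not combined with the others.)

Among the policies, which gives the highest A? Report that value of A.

Policy A (E − 32, B + 35):
  B = 53 + 35 = 88
  E = 17 − 32 = -15
  Z = 144
  A = 274 + 4·88 + (-15) + 5·144 = 1331
Policy B (E + 34, B − 47):
  B = 53 − 47 = 6
  E = 17 + 34 = 51
  Z = 144
  A = 274 + 4·6 + 51 + 5·144 = 1069
Policy C (B := 92):
  B = 92
  E = 17
  Z = 144
  A = 274 + 4·92 + 17 + 5·144 = 1379
Comparing — Policy A: A=1331, Policy B: A=1069, Policy C: A=1379. Highest is 1379 (Policy C).

1379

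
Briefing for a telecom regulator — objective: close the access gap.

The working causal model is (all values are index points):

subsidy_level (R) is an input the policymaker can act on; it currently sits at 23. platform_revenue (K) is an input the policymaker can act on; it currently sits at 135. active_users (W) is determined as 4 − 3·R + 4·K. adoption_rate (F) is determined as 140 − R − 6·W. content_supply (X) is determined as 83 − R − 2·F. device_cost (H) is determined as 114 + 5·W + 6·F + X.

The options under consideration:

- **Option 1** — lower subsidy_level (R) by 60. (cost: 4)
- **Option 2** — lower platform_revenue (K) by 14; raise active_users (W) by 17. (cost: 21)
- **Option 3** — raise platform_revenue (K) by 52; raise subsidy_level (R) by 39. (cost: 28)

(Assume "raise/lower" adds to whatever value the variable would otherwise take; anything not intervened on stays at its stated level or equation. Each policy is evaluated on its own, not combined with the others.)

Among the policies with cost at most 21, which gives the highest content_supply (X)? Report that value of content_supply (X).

Option 1 (R − 60):
  R = 23 − 60 = -37
  K = 135
  W = 4 − 3·(-37) + 4·135 = 655
  F = 140 − (-37) − 6·655 = -3753
  X = 83 − (-37) − 2·(-3753) = 7626
Option 2 (K − 14, W + 17):
  R = 23
  K = 135 − 14 = 121
  W = 4 − 3·23 + 4·121 (+17 from intervention) = 436
  F = 140 − 23 − 6·436 = -2499
  X = 83 − 23 − 2·(-2499) = 5058
Comparing — Option 1: X=7626, Option 2: X=5058. Highest is 7626 (Option 1).

7626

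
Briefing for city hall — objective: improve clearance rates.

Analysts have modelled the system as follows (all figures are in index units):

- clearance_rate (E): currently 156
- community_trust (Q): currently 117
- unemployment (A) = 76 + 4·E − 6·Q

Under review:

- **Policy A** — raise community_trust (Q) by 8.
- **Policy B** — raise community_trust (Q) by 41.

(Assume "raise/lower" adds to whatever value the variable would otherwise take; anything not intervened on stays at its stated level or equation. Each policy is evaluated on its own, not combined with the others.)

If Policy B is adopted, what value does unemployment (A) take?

Policy B (Q + 41):
  E = 156
  Q = 117 + 41 = 158
  A = 76 + 4·156 − 6·158 = -248

-248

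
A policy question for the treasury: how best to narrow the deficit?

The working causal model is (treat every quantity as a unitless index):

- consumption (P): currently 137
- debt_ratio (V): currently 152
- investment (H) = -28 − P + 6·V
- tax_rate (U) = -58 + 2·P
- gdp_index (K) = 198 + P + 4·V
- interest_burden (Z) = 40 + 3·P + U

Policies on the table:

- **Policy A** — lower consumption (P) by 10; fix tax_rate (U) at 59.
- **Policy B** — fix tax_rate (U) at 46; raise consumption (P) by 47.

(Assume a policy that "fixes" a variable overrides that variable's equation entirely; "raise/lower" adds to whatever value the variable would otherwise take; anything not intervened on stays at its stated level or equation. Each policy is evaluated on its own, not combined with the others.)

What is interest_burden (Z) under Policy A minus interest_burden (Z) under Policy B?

Policy A (P − 10, U := 59):
  P = 137 − 10 = 127
  U = 59
  Z = 40 + 3·127 + 59 = 480
Policy B (U := 46, P + 47):
  P = 137 + 47 = 184
  U = 46
  Z = 40 + 3·184 + 46 = 638
Z: 480 − 638 = -158

-158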